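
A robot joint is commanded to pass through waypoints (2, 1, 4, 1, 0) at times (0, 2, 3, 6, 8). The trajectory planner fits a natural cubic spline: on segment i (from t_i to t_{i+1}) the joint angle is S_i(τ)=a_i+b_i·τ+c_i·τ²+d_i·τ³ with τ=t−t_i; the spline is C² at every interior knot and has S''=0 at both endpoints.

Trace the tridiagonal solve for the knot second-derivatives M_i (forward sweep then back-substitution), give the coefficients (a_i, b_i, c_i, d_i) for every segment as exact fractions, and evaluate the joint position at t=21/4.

  seg 0: a=2 b=-197/104 c=0 d=145/416
  seg 1: a=1 b=119/52 c=435/208 d=-287/208
  seg 2: a=4 b=485/208 c=-213/104 d=5/16
  seg 3: a=1 b=-79/52 c=159/208 d=-53/416
S(21/4) = 32449/13312

Δ: Δ0=-1/2, Δ1=3, Δ2=-1, Δ3=-1/2
row 1: diag=6, rhs=21; c'=1/6, d'=7/2
row 2: denom=8−1·1/6=47/6; d'=(-24−1·7/2)/(47/6)=-165/47
row 3: denom=10−3·18/47=416/47; d'=(3−3·-165/47)/(416/47)=159/104
back: M3=159/104
back: M2=-165/47−18/47·159/104=-213/52
back: M1=7/2−1/6·-213/52=435/104
M: M0=0, M1=435/104, M2=-213/52, M3=159/104, M4=0
seg 0: a=2, c=M0/2=0, d=(M1−M0)/(6·2)=145/416, b=Δ0−h0·(2M0+M1)/6=-197/104
seg 1: a=1, c=M1/2=435/208, d=(M2−M1)/(6·1)=-287/208, b=Δ1−h1·(2M1+M2)/6=119/52
seg 2: a=4, c=M2/2=-213/104, d=(M3−M2)/(6·3)=5/16, b=Δ2−h2·(2M2+M3)/6=485/208
seg 3: a=1, c=M3/2=159/208, d=(M4−M3)/(6·2)=-53/416, b=Δ3−h3·(2M3+M4)/6=-79/52
t_q=21/4 → seg 2, τ=9/4; S=4+485/208·τ+-213/104·τ²+5/16·τ³=32449/13312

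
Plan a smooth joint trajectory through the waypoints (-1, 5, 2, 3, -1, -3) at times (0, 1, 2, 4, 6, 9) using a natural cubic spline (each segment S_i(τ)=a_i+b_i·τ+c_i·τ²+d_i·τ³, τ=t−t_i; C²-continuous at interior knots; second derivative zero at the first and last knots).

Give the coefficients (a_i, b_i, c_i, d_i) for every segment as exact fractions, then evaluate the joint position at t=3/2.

  seg 0: a=-1 b=10195/1191 c=0 d=-3049/1191
  seg 1: a=5 b=1048/1191 c=-3049/397 d=4526/1191
  seg 2: a=2 b=-3668/1191 c=1477/397 d=-9197/9528
  seg 3: a=3 b=521/2382 c=-3289/1588 d=2291/4764
  seg 4: a=-1 b=-5467/2382 c=1293/1588 d=-431/4764
S(3/2) = 1586/397

Δ: Δ0=6, Δ1=-3, Δ2=1/2, Δ3=-2, Δ4=-2/3
row 1: diag=4, rhs=-54; c'=1/4, d'=-27/2
row 2: denom=6−1·1/4=23/4; d'=(21−1·-27/2)/(23/4)=6
row 3: denom=8−2·8/23=168/23; d'=(-15−2·6)/(168/23)=-207/56
row 4: denom=10−2·23/84=397/42; d'=(8−2·-207/56)/(397/42)=1293/794
back: M4=1293/794
back: M3=-207/56−23/84·1293/794=-3289/794
back: M2=6−8/23·-3289/794=2954/397
back: M1=-27/2−1/4·2954/397=-6098/397
M: M0=0, M1=-6098/397, M2=2954/397, M3=-3289/794, M4=1293/794, M5=0
seg 0: a=-1, c=M0/2=0, d=(M1−M0)/(6·1)=-3049/1191, b=Δ0−h0·(2M0+M1)/6=10195/1191
seg 1: a=5, c=M1/2=-3049/397, d=(M2−M1)/(6·1)=4526/1191, b=Δ1−h1·(2M1+M2)/6=1048/1191
seg 2: a=2, c=M2/2=1477/397, d=(M3−M2)/(6·2)=-9197/9528, b=Δ2−h2·(2M2+M3)/6=-3668/1191
seg 3: a=3, c=M3/2=-3289/1588, d=(M4−M3)/(6·2)=2291/4764, b=Δ3−h3·(2M3+M4)/6=521/2382
seg 4: a=-1, c=M4/2=1293/1588, d=(M5−M4)/(6·3)=-431/4764, b=Δ4−h4·(2M4+M5)/6=-5467/2382
t_q=3/2 → seg 1, τ=1/2; S=5+1048/1191·τ+-3049/397·τ²+4526/1191·τ³=1586/397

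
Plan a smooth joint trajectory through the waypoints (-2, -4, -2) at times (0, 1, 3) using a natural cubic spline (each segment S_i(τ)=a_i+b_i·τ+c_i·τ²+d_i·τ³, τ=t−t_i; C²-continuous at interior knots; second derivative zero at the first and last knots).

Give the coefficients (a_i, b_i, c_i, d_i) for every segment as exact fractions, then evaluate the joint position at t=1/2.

Δ: Δ0=-2, Δ1=1
row 1: diag=6, rhs=18; c'=1/3, d'=3
back: M1=3
M: M0=0, M1=3, M2=0
seg 0: a=-2, c=M0/2=0, d=(M1−M0)/(6·1)=1/2, b=Δ0−h0·(2M0+M1)/6=-5/2
seg 1: a=-4, c=M1/2=3/2, d=(M2−M1)/(6·2)=-1/4, b=Δ1−h1·(2M1+M2)/6=-1
t_q=1/2 → seg 0, τ=1/2; S=-2+-5/2·τ+0·τ²+1/2·τ³=-51/16

  seg 0: a=-2 b=-5/2 c=0 d=1/2
  seg 1: a=-4 b=-1 c=3/2 d=-1/4
S(1/2) = -51/16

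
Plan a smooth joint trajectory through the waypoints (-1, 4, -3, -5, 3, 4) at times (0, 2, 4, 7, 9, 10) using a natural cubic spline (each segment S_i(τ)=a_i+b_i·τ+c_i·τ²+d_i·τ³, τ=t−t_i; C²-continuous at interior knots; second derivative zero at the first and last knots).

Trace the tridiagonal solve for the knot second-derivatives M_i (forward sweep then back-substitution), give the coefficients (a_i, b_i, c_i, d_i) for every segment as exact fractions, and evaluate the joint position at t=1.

Δ: Δ0=5/2, Δ1=-7/2, Δ2=-2/3, Δ3=4, Δ4=1
row 1: diag=8, rhs=-36; c'=1/4, d'=-9/2
row 2: denom=10−2·1/4=19/2; d'=(17−2·-9/2)/(19/2)=52/19
row 3: denom=10−3·6/19=172/19; d'=(28−3·52/19)/(172/19)=94/43
row 4: denom=6−2·19/86=239/43; d'=(-18−2·94/43)/(239/43)=-962/239
back: M4=-962/239
back: M3=94/43−19/86·-962/239=735/239
back: M2=52/19−6/19·735/239=422/239
back: M1=-9/2−1/4·422/239=-1181/239
M: M0=0, M1=-1181/239, M2=422/239, M3=735/239, M4=-962/239, M5=0
seg 0: a=-1, c=M0/2=0, d=(M1−M0)/(6·2)=-1181/2868, b=Δ0−h0·(2M0+M1)/6=5947/1434
seg 1: a=4, c=M1/2=-1181/478, d=(M2−M1)/(6·2)=1603/2868, b=Δ1−h1·(2M1+M2)/6=-1139/1434
seg 2: a=-3, c=M2/2=211/239, d=(M3−M2)/(6·3)=313/4302, b=Δ2−h2·(2M2+M3)/6=-5693/1434
seg 3: a=-5, c=M3/2=735/478, d=(M4−M3)/(6·2)=-1697/2868, b=Δ3−h3·(2M3+M4)/6=2360/717
seg 4: a=3, c=M4/2=-481/239, d=(M5−M4)/(6·1)=481/717, b=Δ4−h4·(2M4+M5)/6=1679/717
t_q=1 → seg 0, τ=1; S=-1+5947/1434·τ+0·τ²+-1181/2868·τ³=2615/956

  seg 0: a=-1 b=5947/1434 c=0 d=-1181/2868
  seg 1: a=4 b=-1139/1434 c=-1181/478 d=1603/2868
  seg 2: a=-3 b=-5693/1434 c=211/239 d=313/4302
  seg 3: a=-5 b=2360/717 c=735/478 d=-1697/2868
  seg 4: a=3 b=1679/717 c=-481/239 d=481/717
S(1) = 2615/956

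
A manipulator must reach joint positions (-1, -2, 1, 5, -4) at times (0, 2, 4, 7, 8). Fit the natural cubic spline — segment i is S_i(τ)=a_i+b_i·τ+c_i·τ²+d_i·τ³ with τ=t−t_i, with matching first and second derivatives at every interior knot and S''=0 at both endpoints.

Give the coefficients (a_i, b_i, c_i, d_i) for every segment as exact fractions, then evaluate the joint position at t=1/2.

Δ: Δ0=-1/2, Δ1=3/2, Δ2=4/3, Δ3=-9
row 1: diag=8, rhs=12; c'=1/4, d'=3/2
row 2: denom=10−2·1/4=19/2; d'=(-1−2·3/2)/(19/2)=-8/19
row 3: denom=8−3·6/19=134/19; d'=(-62−3·-8/19)/(134/19)=-577/67
back: M3=-577/67
back: M2=-8/19−6/19·-577/67=154/67
back: M1=3/2−1/4·154/67=62/67
M: M0=0, M1=62/67, M2=154/67, M3=-577/67, M4=0
seg 0: a=-1, c=M0/2=0, d=(M1−M0)/(6·2)=31/402, b=Δ0−h0·(2M0+M1)/6=-325/402
seg 1: a=-2, c=M1/2=31/67, d=(M2−M1)/(6·2)=23/201, b=Δ1−h1·(2M1+M2)/6=47/402
seg 2: a=1, c=M2/2=77/67, d=(M3−M2)/(6·3)=-731/1206, b=Δ2−h2·(2M2+M3)/6=1343/402
seg 3: a=5, c=M3/2=-577/134, d=(M4−M3)/(6·1)=577/402, b=Δ3−h3·(2M3+M4)/6=-1232/201
t_q=1/2 → seg 0, τ=1/2; S=-1+-325/402·τ+0·τ²+31/402·τ³=-1495/1072

  seg 0: a=-1 b=-325/402 c=0 d=31/402
  seg 1: a=-2 b=47/402 c=31/67 d=23/201
  seg 2: a=1 b=1343/402 c=77/67 d=-731/1206
  seg 3: a=5 b=-1232/201 c=-577/134 d=577/402
S(1/2) = -1495/1072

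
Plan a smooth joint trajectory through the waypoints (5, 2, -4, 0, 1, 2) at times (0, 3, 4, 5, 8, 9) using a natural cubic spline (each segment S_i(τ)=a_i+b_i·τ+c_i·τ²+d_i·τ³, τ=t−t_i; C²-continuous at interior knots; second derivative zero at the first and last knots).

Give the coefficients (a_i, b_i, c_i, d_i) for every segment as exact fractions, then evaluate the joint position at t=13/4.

Δ: Δ0=-1, Δ1=-6, Δ2=4, Δ3=1/3, Δ4=1
row 1: diag=8, rhs=-30; c'=1/8, d'=-15/4
row 2: denom=4−1·1/8=31/8; d'=(60−1·-15/4)/(31/8)=510/31
row 3: denom=8−1·8/31=240/31; d'=(-22−1·510/31)/(240/31)=-149/30
row 4: denom=8−3·31/80=547/80; d'=(4−3·-149/30)/(547/80)=1512/547
back: M4=1512/547
back: M3=-149/30−31/80·1512/547=-9908/1641
back: M2=510/31−8/31·-9908/1641=29554/1641
back: M1=-15/4−1/8·29554/1641=-9848/1641
M: M0=0, M1=-9848/1641, M2=29554/1641, M3=-9908/1641, M4=1512/547, M5=0
seg 0: a=5, c=M0/2=0, d=(M1−M0)/(6·3)=-4924/14769, b=Δ0−h0·(2M0+M1)/6=3283/1641
seg 1: a=2, c=M1/2=-4924/1641, d=(M2−M1)/(6·1)=2189/547, b=Δ1−h1·(2M1+M2)/6=-11489/1641
seg 2: a=-4, c=M2/2=14777/1641, d=(M3−M2)/(6·1)=-6577/1641, b=Δ2−h2·(2M2+M3)/6=-1636/1641
seg 3: a=0, c=M3/2=-4954/1641, d=(M4−M3)/(6·3)=7222/14769, b=Δ3−h3·(2M3+M4)/6=2729/547
seg 4: a=1, c=M4/2=756/547, d=(M5−M4)/(6·1)=-252/547, b=Δ4−h4·(2M4+M5)/6=43/547
t_q=13/4 → seg 1, τ=1/4; S=2+-11489/1641·τ+-4924/1641·τ²+2189/547·τ³=4365/35008

  seg 0: a=5 b=3283/1641 c=0 d=-4924/14769
  seg 1: a=2 b=-11489/1641 c=-4924/1641 d=2189/547
  seg 2: a=-4 b=-1636/1641 c=14777/1641 d=-6577/1641
  seg 3: a=0 b=2729/547 c=-4954/1641 d=7222/14769
  seg 4: a=1 b=43/547 c=756/547 d=-252/547
S(13/4) = 4365/35008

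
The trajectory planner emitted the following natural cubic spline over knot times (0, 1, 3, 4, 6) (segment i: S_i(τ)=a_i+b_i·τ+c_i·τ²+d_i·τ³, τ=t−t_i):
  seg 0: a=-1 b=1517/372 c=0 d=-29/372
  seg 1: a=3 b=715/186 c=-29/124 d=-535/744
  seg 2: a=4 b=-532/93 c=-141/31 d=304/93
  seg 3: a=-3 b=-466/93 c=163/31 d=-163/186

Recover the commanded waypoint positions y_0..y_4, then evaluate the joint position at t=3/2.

y_0 = S_0(0) = a_0 = -1
y_1 = S_1(0) = a_1 = 3
y_2 = S_2(0) = a_2 = 4
y_3 = S_3(0) = a_3 = -3
y_4 = S_3(2) = 1
t_q=3/2 is in segment 1 (τ=1/2); S_1(τ)=9471/1984

y_0=-1 y_1=3 y_2=4 y_3=-3 y_4=1
S(3/2) = 9471/1984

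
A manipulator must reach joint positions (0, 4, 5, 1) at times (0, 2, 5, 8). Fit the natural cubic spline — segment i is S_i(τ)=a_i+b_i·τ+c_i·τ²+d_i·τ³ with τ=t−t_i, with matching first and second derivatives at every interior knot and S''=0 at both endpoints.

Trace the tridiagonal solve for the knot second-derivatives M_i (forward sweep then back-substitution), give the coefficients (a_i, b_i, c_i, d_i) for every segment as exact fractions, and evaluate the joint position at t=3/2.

  seg 0: a=0 b=84/37 c=0 d=-5/74
  seg 1: a=4 b=54/37 c=-15/37 d=10/999
  seg 2: a=5 b=-26/37 c=-35/111 d=35/999
S(3/2) = 1881/592

Δ: Δ0=2, Δ1=1/3, Δ2=-4/3
row 1: diag=10, rhs=-10; c'=3/10, d'=-1
row 2: denom=12−3·3/10=111/10; d'=(-10−3·-1)/(111/10)=-70/111
back: M2=-70/111
back: M1=-1−3/10·-70/111=-30/37
M: M0=0, M1=-30/37, M2=-70/111, M3=0
seg 0: a=0, c=M0/2=0, d=(M1−M0)/(6·2)=-5/74, b=Δ0−h0·(2M0+M1)/6=84/37
seg 1: a=4, c=M1/2=-15/37, d=(M2−M1)/(6·3)=10/999, b=Δ1−h1·(2M1+M2)/6=54/37
seg 2: a=5, c=M2/2=-35/111, d=(M3−M2)/(6·3)=35/999, b=Δ2−h2·(2M2+M3)/6=-26/37
t_q=3/2 → seg 0, τ=3/2; S=0+84/37·τ+0·τ²+-5/74·τ³=1881/592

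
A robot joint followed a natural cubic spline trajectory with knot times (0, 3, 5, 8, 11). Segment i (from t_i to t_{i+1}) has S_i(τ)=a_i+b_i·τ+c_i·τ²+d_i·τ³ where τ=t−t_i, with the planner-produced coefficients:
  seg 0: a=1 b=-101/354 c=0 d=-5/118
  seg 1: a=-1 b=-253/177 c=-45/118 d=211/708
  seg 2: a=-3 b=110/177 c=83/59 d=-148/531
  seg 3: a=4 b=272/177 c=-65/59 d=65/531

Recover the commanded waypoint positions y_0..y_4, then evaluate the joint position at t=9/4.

y_0 = S_0(0) = a_0 = 1
y_1 = S_1(0) = a_1 = -1
y_2 = S_2(0) = a_2 = -3
y_3 = S_3(0) = a_3 = 4
y_4 = S_3(3) = 2
t_q=9/4 is in segment 0 (τ=9/4); S_0(τ)=-941/7552

y_0=1 y_1=-1 y_2=-3 y_3=4 y_4=2
S(9/4) = -941/7552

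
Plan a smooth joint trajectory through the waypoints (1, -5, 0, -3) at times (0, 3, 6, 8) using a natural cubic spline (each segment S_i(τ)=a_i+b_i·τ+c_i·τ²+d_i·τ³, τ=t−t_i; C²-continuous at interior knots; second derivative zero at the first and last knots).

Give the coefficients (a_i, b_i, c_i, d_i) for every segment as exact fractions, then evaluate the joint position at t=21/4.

  seg 0: a=1 b=-721/222 c=0 d=277/1998
  seg 1: a=-5 b=55/111 c=277/222 d=-571/1998
  seg 2: a=0 b=59/222 c=-49/37 d=49/222
S(21/4) = -3901/4736

Δ: Δ0=-2, Δ1=5/3, Δ2=-3/2
row 1: diag=12, rhs=22; c'=1/4, d'=11/6
row 2: denom=10−3·1/4=37/4; d'=(-19−3·11/6)/(37/4)=-98/37
back: M2=-98/37
back: M1=11/6−1/4·-98/37=277/111
M: M0=0, M1=277/111, M2=-98/37, M3=0
seg 0: a=1, c=M0/2=0, d=(M1−M0)/(6·3)=277/1998, b=Δ0−h0·(2M0+M1)/6=-721/222
seg 1: a=-5, c=M1/2=277/222, d=(M2−M1)/(6·3)=-571/1998, b=Δ1−h1·(2M1+M2)/6=55/111
seg 2: a=0, c=M2/2=-49/37, d=(M3−M2)/(6·2)=49/222, b=Δ2−h2·(2M2+M3)/6=59/222
t_q=21/4 → seg 1, τ=9/4; S=-5+55/111·τ+277/222·τ²+-571/1998·τ³=-3901/4736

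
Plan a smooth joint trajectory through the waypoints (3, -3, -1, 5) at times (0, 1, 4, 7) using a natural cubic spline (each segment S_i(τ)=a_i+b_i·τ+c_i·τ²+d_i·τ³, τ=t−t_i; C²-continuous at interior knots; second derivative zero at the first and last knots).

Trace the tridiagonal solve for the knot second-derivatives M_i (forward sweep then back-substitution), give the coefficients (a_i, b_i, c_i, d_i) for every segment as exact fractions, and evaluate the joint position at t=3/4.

  seg 0: a=3 b=-598/87 c=0 d=76/87
  seg 1: a=-3 b=-370/87 c=76/29 d=-256/783
  seg 2: a=-1 b=230/87 c=-28/87 d=28/783
S(3/4) = -829/464

Δ: Δ0=-6, Δ1=2/3, Δ2=2
row 1: diag=8, rhs=40; c'=3/8, d'=5
row 2: denom=12−3·3/8=87/8; d'=(8−3·5)/(87/8)=-56/87
back: M2=-56/87
back: M1=5−3/8·-56/87=152/29
M: M0=0, M1=152/29, M2=-56/87, M3=0
seg 0: a=3, c=M0/2=0, d=(M1−M0)/(6·1)=76/87, b=Δ0−h0·(2M0+M1)/6=-598/87
seg 1: a=-3, c=M1/2=76/29, d=(M2−M1)/(6·3)=-256/783, b=Δ1−h1·(2M1+M2)/6=-370/87
seg 2: a=-1, c=M2/2=-28/87, d=(M3−M2)/(6·3)=28/783, b=Δ2−h2·(2M2+M3)/6=230/87
t_q=3/4 → seg 0, τ=3/4; S=3+-598/87·τ+0·τ²+76/87·τ³=-829/464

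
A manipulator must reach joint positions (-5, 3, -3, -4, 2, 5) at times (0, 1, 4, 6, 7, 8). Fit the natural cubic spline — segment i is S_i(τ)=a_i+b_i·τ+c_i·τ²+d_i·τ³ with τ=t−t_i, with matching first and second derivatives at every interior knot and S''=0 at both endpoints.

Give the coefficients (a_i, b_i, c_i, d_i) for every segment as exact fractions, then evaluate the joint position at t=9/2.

Δ: Δ0=8, Δ1=-2, Δ2=-1/2, Δ3=6, Δ4=3
row 1: diag=8, rhs=-60; c'=3/8, d'=-15/2
row 2: denom=10−3·3/8=71/8; d'=(9−3·-15/2)/(71/8)=252/71
row 3: denom=6−2·16/71=394/71; d'=(39−2·252/71)/(394/71)=2265/394
row 4: denom=4−1·71/394=1505/394; d'=(-18−1·2265/394)/(1505/394)=-9357/1505
back: M4=-9357/1505
back: M3=2265/394−71/394·-9357/1505=10338/1505
back: M2=252/71−16/71·10338/1505=3012/1505
back: M1=-15/2−3/8·3012/1505=-12417/1505
M: M0=0, M1=-12417/1505, M2=3012/1505, M3=10338/1505, M4=-9357/1505, M5=0
seg 0: a=-5, c=M0/2=0, d=(M1−M0)/(6·1)=-4139/3010, b=Δ0−h0·(2M0+M1)/6=28219/3010
seg 1: a=3, c=M1/2=-12417/3010, d=(M2−M1)/(6·3)=5143/9030, b=Δ1−h1·(2M1+M2)/6=7901/1505
seg 2: a=-3, c=M2/2=1506/1505, d=(M3−M2)/(6·2)=1221/3010, b=Δ2−h2·(2M2+M3)/6=-12413/3010
seg 3: a=-4, c=M3/2=5169/1505, d=(M4−M3)/(6·1)=-1313/602, b=Δ3−h3·(2M3+M4)/6=2041/430
seg 4: a=2, c=M4/2=-9357/3010, d=(M5−M4)/(6·1)=3119/3010, b=Δ4−h4·(2M4+M5)/6=7634/1505
t_q=9/2 → seg 2, τ=1/2; S=-3+-12413/3010·τ+1506/1505·τ²+1221/3010·τ³=-114647/24080

  seg 0: a=-5 b=28219/3010 c=0 d=-4139/3010
  seg 1: a=3 b=7901/1505 c=-12417/3010 d=5143/9030
  seg 2: a=-3 b=-12413/3010 c=1506/1505 d=1221/3010
  seg 3: a=-4 b=2041/430 c=5169/1505 d=-1313/602
  seg 4: a=2 b=7634/1505 c=-9357/3010 d=3119/3010
S(9/2) = -114647/24080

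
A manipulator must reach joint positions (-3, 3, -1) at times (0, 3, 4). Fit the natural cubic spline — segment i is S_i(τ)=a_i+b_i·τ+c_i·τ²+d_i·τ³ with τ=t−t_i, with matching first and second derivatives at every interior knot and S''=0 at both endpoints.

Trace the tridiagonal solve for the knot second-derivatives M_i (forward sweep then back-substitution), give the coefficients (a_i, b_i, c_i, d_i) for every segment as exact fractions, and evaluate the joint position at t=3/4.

  seg 0: a=-3 b=17/4 c=0 d=-1/4
  seg 1: a=3 b=-5/2 c=-9/4 d=3/4
S(3/4) = 21/256

Δ: Δ0=2, Δ1=-4
row 1: diag=8, rhs=-36; c'=1/8, d'=-9/2
back: M1=-9/2
M: M0=0, M1=-9/2, M2=0
seg 0: a=-3, c=M0/2=0, d=(M1−M0)/(6·3)=-1/4, b=Δ0−h0·(2M0+M1)/6=17/4
seg 1: a=3, c=M1/2=-9/4, d=(M2−M1)/(6·1)=3/4, b=Δ1−h1·(2M1+M2)/6=-5/2
t_q=3/4 → seg 0, τ=3/4; S=-3+17/4·τ+0·τ²+-1/4·τ³=21/256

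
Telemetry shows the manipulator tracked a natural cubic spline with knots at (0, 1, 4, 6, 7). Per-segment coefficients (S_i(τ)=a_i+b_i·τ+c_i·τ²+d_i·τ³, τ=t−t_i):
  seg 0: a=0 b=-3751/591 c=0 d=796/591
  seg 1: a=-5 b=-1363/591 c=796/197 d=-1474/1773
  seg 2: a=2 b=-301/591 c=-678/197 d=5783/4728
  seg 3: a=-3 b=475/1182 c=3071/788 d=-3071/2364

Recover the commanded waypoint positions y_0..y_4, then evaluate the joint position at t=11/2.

y_0=0 y_1=-5 y_2=2 y_3=-3 y_4=0
S(11/2) = -30001/12608

y_0 = S_0(0) = a_0 = 0
y_1 = S_1(0) = a_1 = -5
y_2 = S_2(0) = a_2 = 2
y_3 = S_3(0) = a_3 = -3
y_4 = S_3(1) = 0
t_q=11/2 is in segment 2 (τ=3/2); S_2(τ)=-30001/12608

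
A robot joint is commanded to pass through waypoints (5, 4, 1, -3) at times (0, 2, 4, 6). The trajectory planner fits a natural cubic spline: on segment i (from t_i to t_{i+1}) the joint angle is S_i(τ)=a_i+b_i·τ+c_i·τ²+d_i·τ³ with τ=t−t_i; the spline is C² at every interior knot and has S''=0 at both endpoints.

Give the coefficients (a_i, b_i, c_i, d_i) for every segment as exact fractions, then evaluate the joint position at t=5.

Δ: Δ0=-1/2, Δ1=-3/2, Δ2=-2
row 1: diag=8, rhs=-6; c'=1/4, d'=-3/4
row 2: denom=8−2·1/4=15/2; d'=(-3−2·-3/4)/(15/2)=-1/5
back: M2=-1/5
back: M1=-3/4−1/4·-1/5=-7/10
M: M0=0, M1=-7/10, M2=-1/5, M3=0
seg 0: a=5, c=M0/2=0, d=(M1−M0)/(6·2)=-7/120, b=Δ0−h0·(2M0+M1)/6=-4/15
seg 1: a=4, c=M1/2=-7/20, d=(M2−M1)/(6·2)=1/24, b=Δ1−h1·(2M1+M2)/6=-29/30
seg 2: a=1, c=M2/2=-1/10, d=(M3−M2)/(6·2)=1/60, b=Δ2−h2·(2M2+M3)/6=-28/15
t_q=5 → seg 2, τ=1; S=1+-28/15·τ+-1/10·τ²+1/60·τ³=-19/20

  seg 0: a=5 b=-4/15 c=0 d=-7/120
  seg 1: a=4 b=-29/30 c=-7/20 d=1/24
  seg 2: a=1 b=-28/15 c=-1/10 d=1/60
S(5) = -19/20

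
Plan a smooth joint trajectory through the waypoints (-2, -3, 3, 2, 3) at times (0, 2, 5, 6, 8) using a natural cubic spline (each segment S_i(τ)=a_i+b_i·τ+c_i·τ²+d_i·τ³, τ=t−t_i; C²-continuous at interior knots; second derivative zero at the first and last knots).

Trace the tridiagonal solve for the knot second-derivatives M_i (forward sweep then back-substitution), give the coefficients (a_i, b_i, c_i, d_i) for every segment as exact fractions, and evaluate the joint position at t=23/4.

Δ: Δ0=-1/2, Δ1=2, Δ2=-1, Δ3=1/2
row 1: diag=10, rhs=15; c'=3/10, d'=3/2
row 2: denom=8−3·3/10=71/10; d'=(-18−3·3/2)/(71/10)=-225/71
row 3: denom=6−1·10/71=416/71; d'=(9−1·-225/71)/(416/71)=27/13
back: M3=27/13
back: M2=-225/71−10/71·27/13=-45/13
back: M1=3/2−3/10·-45/13=33/13
M: M0=0, M1=33/13, M2=-45/13, M3=27/13, M4=0
seg 0: a=-2, c=M0/2=0, d=(M1−M0)/(6·2)=11/52, b=Δ0−h0·(2M0+M1)/6=-35/26
seg 1: a=-3, c=M1/2=33/26, d=(M2−M1)/(6·3)=-1/3, b=Δ1−h1·(2M1+M2)/6=31/26
seg 2: a=3, c=M2/2=-45/26, d=(M3−M2)/(6·1)=12/13, b=Δ2−h2·(2M2+M3)/6=-5/26
seg 3: a=2, c=M3/2=27/26, d=(M4−M3)/(6·2)=-9/52, b=Δ3−h3·(2M3+M4)/6=-23/26
t_q=23/4 → seg 2, τ=3/4; S=3+-5/26·τ+-45/26·τ²+12/13·τ³=945/416

  seg 0: a=-2 b=-35/26 c=0 d=11/52
  seg 1: a=-3 b=31/26 c=33/26 d=-1/3
  seg 2: a=3 b=-5/26 c=-45/26 d=12/13
  seg 3: a=2 b=-23/26 c=27/26 d=-9/52
S(23/4) = 945/416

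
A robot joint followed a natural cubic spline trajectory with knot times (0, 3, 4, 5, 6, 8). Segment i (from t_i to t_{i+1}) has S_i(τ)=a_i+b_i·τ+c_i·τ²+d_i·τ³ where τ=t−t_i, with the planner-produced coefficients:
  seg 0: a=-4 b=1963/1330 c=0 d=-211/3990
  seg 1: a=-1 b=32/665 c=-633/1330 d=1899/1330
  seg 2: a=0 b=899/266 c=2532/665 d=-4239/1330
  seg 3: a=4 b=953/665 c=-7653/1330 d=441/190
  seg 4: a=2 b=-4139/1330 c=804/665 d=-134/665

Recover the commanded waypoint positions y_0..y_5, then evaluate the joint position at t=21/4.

y_0=-4 y_1=-1 y_2=0 y_3=4 y_4=2 y_5=-1
S(21/4) = 343451/85120

y_0 = S_0(0) = a_0 = -4
y_1 = S_1(0) = a_1 = -1
y_2 = S_2(0) = a_2 = 0
y_3 = S_3(0) = a_3 = 4
y_4 = S_4(0) = a_4 = 2
y_5 = S_4(2) = -1
t_q=21/4 is in segment 3 (τ=1/4); S_3(τ)=343451/85120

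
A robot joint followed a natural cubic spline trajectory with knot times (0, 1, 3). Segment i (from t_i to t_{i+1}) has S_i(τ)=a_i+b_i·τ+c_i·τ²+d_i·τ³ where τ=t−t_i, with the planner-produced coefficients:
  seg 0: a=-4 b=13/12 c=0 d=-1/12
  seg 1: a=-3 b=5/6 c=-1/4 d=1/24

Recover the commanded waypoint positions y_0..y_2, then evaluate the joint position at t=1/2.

y_0=-4 y_1=-3 y_2=-2
S(1/2) = -111/32

y_0 = S_0(0) = a_0 = -4
y_1 = S_1(0) = a_1 = -3
y_2 = S_1(2) = -2
t_q=1/2 is in segment 0 (τ=1/2); S_0(τ)=-111/32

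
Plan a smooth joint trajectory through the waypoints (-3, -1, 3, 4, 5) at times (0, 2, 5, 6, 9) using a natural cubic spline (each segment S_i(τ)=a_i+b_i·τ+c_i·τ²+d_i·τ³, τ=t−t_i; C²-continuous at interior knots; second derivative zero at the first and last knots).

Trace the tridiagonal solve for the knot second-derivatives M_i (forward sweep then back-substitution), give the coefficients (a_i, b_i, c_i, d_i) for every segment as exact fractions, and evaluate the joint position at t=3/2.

Δ: Δ0=1, Δ1=4/3, Δ2=1, Δ3=1/3
row 1: diag=10, rhs=2; c'=3/10, d'=1/5
row 2: denom=8−3·3/10=71/10; d'=(-2−3·1/5)/(71/10)=-26/71
row 3: denom=8−1·10/71=558/71; d'=(-4−1·-26/71)/(558/71)=-43/93
back: M3=-43/93
back: M2=-26/71−10/71·-43/93=-28/93
back: M1=1/5−3/10·-28/93=9/31
M: M0=0, M1=9/31, M2=-28/93, M3=-43/93, M4=0
seg 0: a=-3, c=M0/2=0, d=(M1−M0)/(6·2)=3/124, b=Δ0−h0·(2M0+M1)/6=28/31
seg 1: a=-1, c=M1/2=9/62, d=(M2−M1)/(6·3)=-55/1674, b=Δ1−h1·(2M1+M2)/6=37/31
seg 2: a=3, c=M2/2=-14/93, d=(M3−M2)/(6·1)=-5/186, b=Δ2−h2·(2M2+M3)/6=73/62
seg 3: a=4, c=M3/2=-43/186, d=(M4−M3)/(6·3)=43/1674, b=Δ3−h3·(2M3+M4)/6=74/93
t_q=3/2 → seg 0, τ=3/2; S=-3+28/31·τ+0·τ²+3/124·τ³=-1551/992

  seg 0: a=-3 b=28/31 c=0 d=3/124
  seg 1: a=-1 b=37/31 c=9/62 d=-55/1674
  seg 2: a=3 b=73/62 c=-14/93 d=-5/186
  seg 3: a=4 b=74/93 c=-43/186 d=43/1674
S(3/2) = -1551/992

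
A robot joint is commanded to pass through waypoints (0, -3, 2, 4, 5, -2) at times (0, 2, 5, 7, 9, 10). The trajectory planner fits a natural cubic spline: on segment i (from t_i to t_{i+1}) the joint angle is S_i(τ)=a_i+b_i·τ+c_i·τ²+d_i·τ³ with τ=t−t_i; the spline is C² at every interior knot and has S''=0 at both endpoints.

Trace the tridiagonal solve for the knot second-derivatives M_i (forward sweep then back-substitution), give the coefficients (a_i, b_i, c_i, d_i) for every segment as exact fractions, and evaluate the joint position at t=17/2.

  seg 0: a=0 b=-12901/5646 c=0 d=554/2823
  seg 1: a=-3 b=395/5646 c=1108/941 d=-3643/16938
  seg 2: a=2 b=3748/2823 c=-1427/1882 d=839/2823
  seg 3: a=4 b=5254/2823 c=1929/1882 d=-19259/22584
  seg 4: a=5 b=-24121/5646 c=-15401/3764 d=15401/11292
S(17/2) = 374581/60224

Δ: Δ0=-3/2, Δ1=5/3, Δ2=1, Δ3=1/2, Δ4=-7
row 1: diag=10, rhs=19; c'=3/10, d'=19/10
row 2: denom=10−3·3/10=91/10; d'=(-4−3·19/10)/(91/10)=-97/91
row 3: denom=8−2·20/91=688/91; d'=(-3−2·-97/91)/(688/91)=-79/688
row 4: denom=6−2·91/344=941/172; d'=(-45−2·-79/688)/(941/172)=-15401/1882
back: M4=-15401/1882
back: M3=-79/688−91/344·-15401/1882=1929/941
back: M2=-97/91−20/91·1929/941=-1427/941
back: M1=19/10−3/10·-1427/941=2216/941
M: M0=0, M1=2216/941, M2=-1427/941, M3=1929/941, M4=-15401/1882, M5=0
seg 0: a=0, c=M0/2=0, d=(M1−M0)/(6·2)=554/2823, b=Δ0−h0·(2M0+M1)/6=-12901/5646
seg 1: a=-3, c=M1/2=1108/941, d=(M2−M1)/(6·3)=-3643/16938, b=Δ1−h1·(2M1+M2)/6=395/5646
seg 2: a=2, c=M2/2=-1427/1882, d=(M3−M2)/(6·2)=839/2823, b=Δ2−h2·(2M2+M3)/6=3748/2823
seg 3: a=4, c=M3/2=1929/1882, d=(M4−M3)/(6·2)=-19259/22584, b=Δ3−h3·(2M3+M4)/6=5254/2823
seg 4: a=5, c=M4/2=-15401/3764, d=(M5−M4)/(6·1)=15401/11292, b=Δ4−h4·(2M4+M5)/6=-24121/5646
t_q=17/2 → seg 3, τ=3/2; S=4+5254/2823·τ+1929/1882·τ²+-19259/22584·τ³=374581/60224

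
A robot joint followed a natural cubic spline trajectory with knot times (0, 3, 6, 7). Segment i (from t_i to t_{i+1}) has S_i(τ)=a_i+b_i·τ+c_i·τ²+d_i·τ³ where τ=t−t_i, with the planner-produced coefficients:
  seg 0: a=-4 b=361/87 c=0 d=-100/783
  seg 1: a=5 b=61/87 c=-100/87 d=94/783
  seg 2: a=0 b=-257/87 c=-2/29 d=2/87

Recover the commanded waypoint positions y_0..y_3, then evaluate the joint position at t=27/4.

y_0 = S_0(0) = a_0 = -4
y_1 = S_1(0) = a_1 = 5
y_2 = S_2(0) = a_2 = 0
y_3 = S_2(1) = -3
t_q=27/4 is in segment 2 (τ=3/4); S_2(τ)=-2083/928

y_0=-4 y_1=5 y_2=0 y_3=-3
S(27/4) = -2083/928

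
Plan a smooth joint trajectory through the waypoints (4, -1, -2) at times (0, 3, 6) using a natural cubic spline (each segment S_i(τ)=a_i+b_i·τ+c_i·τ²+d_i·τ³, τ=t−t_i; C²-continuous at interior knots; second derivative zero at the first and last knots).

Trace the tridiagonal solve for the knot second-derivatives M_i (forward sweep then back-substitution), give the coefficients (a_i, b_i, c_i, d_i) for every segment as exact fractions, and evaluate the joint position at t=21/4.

  seg 0: a=4 b=-2 c=0 d=1/27
  seg 1: a=-1 b=-1 c=1/3 d=-1/27
S(21/4) = -127/64

Δ: Δ0=-5/3, Δ1=-1/3
row 1: diag=12, rhs=8; c'=1/4, d'=2/3
back: M1=2/3
M: M0=0, M1=2/3, M2=0
seg 0: a=4, c=M0/2=0, d=(M1−M0)/(6·3)=1/27, b=Δ0−h0·(2M0+M1)/6=-2
seg 1: a=-1, c=M1/2=1/3, d=(M2−M1)/(6·3)=-1/27, b=Δ1−h1·(2M1+M2)/6=-1
t_q=21/4 → seg 1, τ=9/4; S=-1+-1·τ+1/3·τ²+-1/27·τ³=-127/64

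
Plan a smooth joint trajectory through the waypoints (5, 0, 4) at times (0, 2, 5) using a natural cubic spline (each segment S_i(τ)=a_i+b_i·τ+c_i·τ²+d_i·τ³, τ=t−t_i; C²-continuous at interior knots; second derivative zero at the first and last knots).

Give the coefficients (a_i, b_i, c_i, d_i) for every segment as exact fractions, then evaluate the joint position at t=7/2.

  seg 0: a=5 b=-49/15 c=0 d=23/120
  seg 1: a=0 b=-29/30 c=23/20 d=-23/180
S(7/2) = 113/160

Δ: Δ0=-5/2, Δ1=4/3
row 1: diag=10, rhs=23; c'=3/10, d'=23/10
back: M1=23/10
M: M0=0, M1=23/10, M2=0
seg 0: a=5, c=M0/2=0, d=(M1−M0)/(6·2)=23/120, b=Δ0−h0·(2M0+M1)/6=-49/15
seg 1: a=0, c=M1/2=23/20, d=(M2−M1)/(6·3)=-23/180, b=Δ1−h1·(2M1+M2)/6=-29/30
t_q=7/2 → seg 1, τ=3/2; S=0+-29/30·τ+23/20·τ²+-23/180·τ³=113/160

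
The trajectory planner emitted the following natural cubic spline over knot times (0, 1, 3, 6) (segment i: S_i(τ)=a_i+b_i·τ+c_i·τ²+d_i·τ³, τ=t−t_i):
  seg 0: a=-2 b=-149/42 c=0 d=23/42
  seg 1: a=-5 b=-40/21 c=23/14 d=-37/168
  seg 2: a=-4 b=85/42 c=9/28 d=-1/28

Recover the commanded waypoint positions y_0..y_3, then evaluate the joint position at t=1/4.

y_0 = S_0(0) = a_0 = -2
y_1 = S_1(0) = a_1 = -5
y_2 = S_2(0) = a_2 = -4
y_3 = S_2(3) = 4
t_q=1/4 is in segment 0 (τ=1/4); S_0(τ)=-2579/896

y_0=-2 y_1=-5 y_2=-4 y_3=4
S(1/4) = -2579/896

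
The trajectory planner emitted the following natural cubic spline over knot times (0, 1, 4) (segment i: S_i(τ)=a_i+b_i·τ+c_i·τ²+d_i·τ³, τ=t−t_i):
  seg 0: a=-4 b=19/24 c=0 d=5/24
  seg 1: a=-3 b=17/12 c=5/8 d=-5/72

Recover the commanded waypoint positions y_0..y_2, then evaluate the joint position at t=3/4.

y_0 = S_0(0) = a_0 = -4
y_1 = S_1(0) = a_1 = -3
y_2 = S_1(3) = 5
t_q=3/4 is in segment 0 (τ=3/4); S_0(τ)=-1699/512

y_0=-4 y_1=-3 y_2=5
S(3/4) = -1699/512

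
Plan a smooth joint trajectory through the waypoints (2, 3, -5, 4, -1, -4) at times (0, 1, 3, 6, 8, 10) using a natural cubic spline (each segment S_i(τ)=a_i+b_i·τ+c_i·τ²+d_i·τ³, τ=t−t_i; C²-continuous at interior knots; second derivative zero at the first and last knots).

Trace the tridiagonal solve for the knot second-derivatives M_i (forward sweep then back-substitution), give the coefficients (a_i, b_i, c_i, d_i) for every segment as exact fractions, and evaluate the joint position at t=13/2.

Δ: Δ0=1, Δ1=-4, Δ2=3, Δ3=-5/2, Δ4=-3/2
row 1: diag=6, rhs=-30; c'=1/3, d'=-5
row 2: denom=10−2·1/3=28/3; d'=(42−2·-5)/(28/3)=39/7
row 3: denom=10−3·9/28=253/28; d'=(-33−3·39/7)/(253/28)=-1392/253
row 4: denom=8−2·56/253=1912/253; d'=(6−2·-1392/253)/(1912/253)=9/4
back: M4=9/4
back: M3=-1392/253−56/253·9/4=-6
back: M2=39/7−9/28·-6=15/2
back: M1=-5−1/3·15/2=-15/2
M: M0=0, M1=-15/2, M2=15/2, M3=-6, M4=9/4, M5=0
seg 0: a=2, c=M0/2=0, d=(M1−M0)/(6·1)=-5/4, b=Δ0−h0·(2M0+M1)/6=9/4
seg 1: a=3, c=M1/2=-15/4, d=(M2−M1)/(6·2)=5/4, b=Δ1−h1·(2M1+M2)/6=-3/2
seg 2: a=-5, c=M2/2=15/4, d=(M3−M2)/(6·3)=-3/4, b=Δ2−h2·(2M2+M3)/6=-3/2
seg 3: a=4, c=M3/2=-3, d=(M4−M3)/(6·2)=11/16, b=Δ3−h3·(2M3+M4)/6=3/4
seg 4: a=-1, c=M4/2=9/8, d=(M5−M4)/(6·2)=-3/16, b=Δ4−h4·(2M4+M5)/6=-3
t_q=13/2 → seg 3, τ=1/2; S=4+3/4·τ+-3·τ²+11/16·τ³=475/128

  seg 0: a=2 b=9/4 c=0 d=-5/4
  seg 1: a=3 b=-3/2 c=-15/4 d=5/4
  seg 2: a=-5 b=-3/2 c=15/4 d=-3/4
  seg 3: a=4 b=3/4 c=-3 d=11/16
  seg 4: a=-1 b=-3 c=9/8 d=-3/16
S(13/2) = 475/128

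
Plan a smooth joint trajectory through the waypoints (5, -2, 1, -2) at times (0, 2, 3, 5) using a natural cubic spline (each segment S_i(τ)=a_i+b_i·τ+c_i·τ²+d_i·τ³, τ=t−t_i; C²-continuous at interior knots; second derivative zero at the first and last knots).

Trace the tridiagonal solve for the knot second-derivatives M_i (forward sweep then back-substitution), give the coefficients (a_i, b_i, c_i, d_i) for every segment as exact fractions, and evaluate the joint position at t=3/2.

Δ: Δ0=-7/2, Δ1=3, Δ2=-3/2
row 1: diag=6, rhs=39; c'=1/6, d'=13/2
row 2: denom=6−1·1/6=35/6; d'=(-27−1·13/2)/(35/6)=-201/35
back: M2=-201/35
back: M1=13/2−1/6·-201/35=261/35
M: M0=0, M1=261/35, M2=-201/35, M3=0
seg 0: a=5, c=M0/2=0, d=(M1−M0)/(6·2)=87/140, b=Δ0−h0·(2M0+M1)/6=-419/70
seg 1: a=-2, c=M1/2=261/70, d=(M2−M1)/(6·1)=-11/5, b=Δ1−h1·(2M1+M2)/6=103/70
seg 2: a=1, c=M2/2=-201/70, d=(M3−M2)/(6·2)=67/140, b=Δ2−h2·(2M2+M3)/6=163/70
t_q=3/2 → seg 0, τ=3/2; S=5+-419/70·τ+0·τ²+87/140·τ³=-301/160

  seg 0: a=5 b=-419/70 c=0 d=87/140
  seg 1: a=-2 b=103/70 c=261/70 d=-11/5
  seg 2: a=1 b=163/70 c=-201/70 d=67/140
S(3/2) = -301/160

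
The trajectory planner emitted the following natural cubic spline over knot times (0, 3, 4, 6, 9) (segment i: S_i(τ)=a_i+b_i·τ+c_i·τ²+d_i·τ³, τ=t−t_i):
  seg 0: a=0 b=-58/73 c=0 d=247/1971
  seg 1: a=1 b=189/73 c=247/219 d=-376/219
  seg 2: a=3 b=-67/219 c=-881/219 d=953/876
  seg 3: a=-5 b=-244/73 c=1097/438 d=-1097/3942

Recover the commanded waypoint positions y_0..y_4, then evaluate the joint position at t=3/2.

y_0=0 y_1=1 y_2=3 y_3=-5 y_4=0
S(3/2) = -449/584

y_0 = S_0(0) = a_0 = 0
y_1 = S_1(0) = a_1 = 1
y_2 = S_2(0) = a_2 = 3
y_3 = S_3(0) = a_3 = -5
y_4 = S_3(3) = 0
t_q=3/2 is in segment 0 (τ=3/2); S_0(τ)=-449/584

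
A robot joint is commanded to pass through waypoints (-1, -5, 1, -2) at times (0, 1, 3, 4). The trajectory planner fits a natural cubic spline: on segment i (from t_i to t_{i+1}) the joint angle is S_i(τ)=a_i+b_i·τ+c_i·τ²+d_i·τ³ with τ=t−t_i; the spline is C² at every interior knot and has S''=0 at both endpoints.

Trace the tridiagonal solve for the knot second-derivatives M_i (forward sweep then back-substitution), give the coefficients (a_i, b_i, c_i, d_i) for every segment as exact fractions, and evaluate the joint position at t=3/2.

Δ: Δ0=-4, Δ1=3, Δ2=-3
row 1: diag=6, rhs=42; c'=1/3, d'=7
row 2: denom=6−2·1/3=16/3; d'=(-36−2·7)/(16/3)=-75/8
back: M2=-75/8
back: M1=7−1/3·-75/8=81/8
M: M0=0, M1=81/8, M2=-75/8, M3=0
seg 0: a=-1, c=M0/2=0, d=(M1−M0)/(6·1)=27/16, b=Δ0−h0·(2M0+M1)/6=-91/16
seg 1: a=-5, c=M1/2=81/16, d=(M2−M1)/(6·2)=-13/8, b=Δ1−h1·(2M1+M2)/6=-5/8
seg 2: a=1, c=M2/2=-75/16, d=(M3−M2)/(6·1)=25/16, b=Δ2−h2·(2M2+M3)/6=1/8
t_q=3/2 → seg 1, τ=1/2; S=-5+-5/8·τ+81/16·τ²+-13/8·τ³=-17/4

  seg 0: a=-1 b=-91/16 c=0 d=27/16
  seg 1: a=-5 b=-5/8 c=81/16 d=-13/8
  seg 2: a=1 b=1/8 c=-75/16 d=25/16
S(3/2) = -17/4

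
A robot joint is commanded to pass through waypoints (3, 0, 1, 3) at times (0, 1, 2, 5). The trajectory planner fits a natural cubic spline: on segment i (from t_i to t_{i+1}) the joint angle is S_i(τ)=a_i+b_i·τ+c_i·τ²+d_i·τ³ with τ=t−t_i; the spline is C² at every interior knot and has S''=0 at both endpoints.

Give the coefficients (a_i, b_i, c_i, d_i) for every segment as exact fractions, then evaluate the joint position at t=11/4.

  seg 0: a=3 b=-376/93 c=0 d=97/93
  seg 1: a=0 b=-85/93 c=97/31 d=-113/93
  seg 2: a=1 b=158/93 c=-16/31 d=16/279
S(11/4) = 249/124

Δ: Δ0=-3, Δ1=1, Δ2=2/3
row 1: diag=4, rhs=24; c'=1/4, d'=6
row 2: denom=8−1·1/4=31/4; d'=(-2−1·6)/(31/4)=-32/31
back: M2=-32/31
back: M1=6−1/4·-32/31=194/31
M: M0=0, M1=194/31, M2=-32/31, M3=0
seg 0: a=3, c=M0/2=0, d=(M1−M0)/(6·1)=97/93, b=Δ0−h0·(2M0+M1)/6=-376/93
seg 1: a=0, c=M1/2=97/31, d=(M2−M1)/(6·1)=-113/93, b=Δ1−h1·(2M1+M2)/6=-85/93
seg 2: a=1, c=M2/2=-16/31, d=(M3−M2)/(6·3)=16/279, b=Δ2−h2·(2M2+M3)/6=158/93
t_q=11/4 → seg 2, τ=3/4; S=1+158/93·τ+-16/31·τ²+16/279·τ³=249/124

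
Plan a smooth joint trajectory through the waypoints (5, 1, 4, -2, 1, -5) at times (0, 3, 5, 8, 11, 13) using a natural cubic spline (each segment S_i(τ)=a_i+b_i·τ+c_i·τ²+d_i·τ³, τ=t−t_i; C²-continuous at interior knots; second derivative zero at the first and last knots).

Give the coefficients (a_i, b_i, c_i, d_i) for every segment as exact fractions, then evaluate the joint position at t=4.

  seg 0: a=5 b=-8255/3252 c=0 d=3919/29268
  seg 1: a=1 b=1751/1626 c=3919/3252 d=-1077/2168
  seg 2: a=4 b=-52/813 c=-2887/1626 d=5513/14634
  seg 3: a=-2 b=-887/1626 c=1313/813 d=-5365/14634
  seg 4: a=1 b=-613/813 c=-913/542 d=913/3252
S(4) = 18115/6504

Δ: Δ0=-4/3, Δ1=3/2, Δ2=-2, Δ3=1, Δ4=-3
row 1: diag=10, rhs=17; c'=1/5, d'=17/10
row 2: denom=10−2·1/5=48/5; d'=(-21−2·17/10)/(48/5)=-61/24
row 3: denom=12−3·5/16=177/16; d'=(18−3·-61/24)/(177/16)=410/177
row 4: denom=10−3·16/59=542/59; d'=(-24−3·410/177)/(542/59)=-913/271
back: M4=-913/271
back: M3=410/177−16/59·-913/271=2626/813
back: M2=-61/24−5/16·2626/813=-2887/813
back: M1=17/10−1/5·-2887/813=3919/1626
M: M0=0, M1=3919/1626, M2=-2887/813, M3=2626/813, M4=-913/271, M5=0
seg 0: a=5, c=M0/2=0, d=(M1−M0)/(6·3)=3919/29268, b=Δ0−h0·(2M0+M1)/6=-8255/3252
seg 1: a=1, c=M1/2=3919/3252, d=(M2−M1)/(6·2)=-1077/2168, b=Δ1−h1·(2M1+M2)/6=1751/1626
seg 2: a=4, c=M2/2=-2887/1626, d=(M3−M2)/(6·3)=5513/14634, b=Δ2−h2·(2M2+M3)/6=-52/813
seg 3: a=-2, c=M3/2=1313/813, d=(M4−M3)/(6·3)=-5365/14634, b=Δ3−h3·(2M3+M4)/6=-887/1626
seg 4: a=1, c=M4/2=-913/542, d=(M5−M4)/(6·2)=913/3252, b=Δ4−h4·(2M4+M5)/6=-613/813
t_q=4 → seg 1, τ=1; S=1+1751/1626·τ+3919/3252·τ²+-1077/2168·τ³=18115/6504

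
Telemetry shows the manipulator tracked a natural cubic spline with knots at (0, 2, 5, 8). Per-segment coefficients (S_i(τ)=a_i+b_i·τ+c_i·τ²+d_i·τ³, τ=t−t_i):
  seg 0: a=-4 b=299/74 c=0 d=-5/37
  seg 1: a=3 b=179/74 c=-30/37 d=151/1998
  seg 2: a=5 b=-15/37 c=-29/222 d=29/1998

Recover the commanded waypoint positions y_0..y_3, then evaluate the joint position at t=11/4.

y_0 = S_0(0) = a_0 = -4
y_1 = S_1(0) = a_1 = 3
y_2 = S_2(0) = a_2 = 5
y_3 = S_2(3) = 3
t_q=11/4 is in segment 1 (τ=3/4); S_1(τ)=20791/4736

y_0=-4 y_1=3 y_2=5 y_3=3
S(11/4) = 20791/4736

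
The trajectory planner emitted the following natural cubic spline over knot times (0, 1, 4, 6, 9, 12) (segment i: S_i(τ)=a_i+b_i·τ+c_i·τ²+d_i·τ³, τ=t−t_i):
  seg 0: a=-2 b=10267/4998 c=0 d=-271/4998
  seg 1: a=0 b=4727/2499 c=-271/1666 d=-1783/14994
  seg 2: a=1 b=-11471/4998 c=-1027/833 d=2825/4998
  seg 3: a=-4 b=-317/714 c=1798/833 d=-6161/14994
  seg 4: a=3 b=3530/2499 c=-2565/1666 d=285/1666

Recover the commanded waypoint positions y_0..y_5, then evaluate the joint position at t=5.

y_0=-2 y_1=0 y_2=1 y_3=-4 y_4=3 y_5=-2
S(5) = -1635/833

y_0 = S_0(0) = a_0 = -2
y_1 = S_1(0) = a_1 = 0
y_2 = S_2(0) = a_2 = 1
y_3 = S_3(0) = a_3 = -4
y_4 = S_4(0) = a_4 = 3
y_5 = S_4(3) = -2
t_q=5 is in segment 2 (τ=1); S_2(τ)=-1635/833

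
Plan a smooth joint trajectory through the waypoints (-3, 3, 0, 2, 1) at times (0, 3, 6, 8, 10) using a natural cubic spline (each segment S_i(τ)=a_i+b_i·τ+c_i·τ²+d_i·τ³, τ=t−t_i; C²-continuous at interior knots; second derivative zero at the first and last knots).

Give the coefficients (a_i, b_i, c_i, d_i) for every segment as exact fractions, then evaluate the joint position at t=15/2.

  seg 0: a=-3 b=169/56 c=0 d=-19/168
  seg 1: a=3 b=-1/28 c=-57/56 d=13/56
  seg 2: a=0 b=1/8 c=15/14 d=-71/224
  seg 3: a=2 b=17/28 c=-93/112 d=31/224
S(15/2) = 2739/1792

Δ: Δ0=2, Δ1=-1, Δ2=1, Δ3=-1/2
row 1: diag=12, rhs=-18; c'=1/4, d'=-3/2
row 2: denom=10−3·1/4=37/4; d'=(12−3·-3/2)/(37/4)=66/37
row 3: denom=8−2·8/37=280/37; d'=(-9−2·66/37)/(280/37)=-93/56
back: M3=-93/56
back: M2=66/37−8/37·-93/56=15/7
back: M1=-3/2−1/4·15/7=-57/28
M: M0=0, M1=-57/28, M2=15/7, M3=-93/56, M4=0
seg 0: a=-3, c=M0/2=0, d=(M1−M0)/(6·3)=-19/168, b=Δ0−h0·(2M0+M1)/6=169/56
seg 1: a=3, c=M1/2=-57/56, d=(M2−M1)/(6·3)=13/56, b=Δ1−h1·(2M1+M2)/6=-1/28
seg 2: a=0, c=M2/2=15/14, d=(M3−M2)/(6·2)=-71/224, b=Δ2−h2·(2M2+M3)/6=1/8
seg 3: a=2, c=M3/2=-93/112, d=(M4−M3)/(6·2)=31/224, b=Δ3−h3·(2M3+M4)/6=17/28
t_q=15/2 → seg 2, τ=3/2; S=0+1/8·τ+15/14·τ²+-71/224·τ³=2739/1792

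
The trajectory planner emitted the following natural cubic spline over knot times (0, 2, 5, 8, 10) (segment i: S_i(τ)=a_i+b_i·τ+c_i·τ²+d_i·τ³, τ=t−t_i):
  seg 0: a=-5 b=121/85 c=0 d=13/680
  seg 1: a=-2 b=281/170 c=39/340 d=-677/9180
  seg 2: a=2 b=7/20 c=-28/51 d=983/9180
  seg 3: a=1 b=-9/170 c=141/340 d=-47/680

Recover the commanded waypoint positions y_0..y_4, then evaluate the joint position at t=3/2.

y_0=-5 y_1=-2 y_2=2 y_3=1 y_4=2
S(3/2) = -15233/5440

y_0 = S_0(0) = a_0 = -5
y_1 = S_1(0) = a_1 = -2
y_2 = S_2(0) = a_2 = 2
y_3 = S_3(0) = a_3 = 1
y_4 = S_3(2) = 2
t_q=3/2 is in segment 0 (τ=3/2); S_0(τ)=-15233/5440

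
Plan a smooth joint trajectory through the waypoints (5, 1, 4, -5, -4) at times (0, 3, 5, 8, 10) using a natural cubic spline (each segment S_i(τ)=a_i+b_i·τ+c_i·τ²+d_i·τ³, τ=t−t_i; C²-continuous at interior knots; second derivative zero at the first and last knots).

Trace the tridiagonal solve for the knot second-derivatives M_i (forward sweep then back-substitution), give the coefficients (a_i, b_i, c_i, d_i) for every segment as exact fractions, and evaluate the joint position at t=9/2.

Δ: Δ0=-4/3, Δ1=3/2, Δ2=-3, Δ3=1/2
row 1: diag=10, rhs=17; c'=1/5, d'=17/10
row 2: denom=10−2·1/5=48/5; d'=(-27−2·17/10)/(48/5)=-19/6
row 3: denom=10−3·5/16=145/16; d'=(21−3·-19/6)/(145/16)=488/145
back: M3=488/145
back: M2=-19/6−5/16·488/145=-367/87
back: M1=17/10−1/5·-367/87=2213/870
M: M0=0, M1=2213/870, M2=-367/87, M3=488/145, M4=0
seg 0: a=5, c=M0/2=0, d=(M1−M0)/(6·3)=2213/15660, b=Δ0−h0·(2M0+M1)/6=-1511/580
seg 1: a=1, c=M1/2=2213/1740, d=(M2−M1)/(6·2)=-1961/3480, b=Δ1−h1·(2M1+M2)/6=351/290
seg 2: a=4, c=M2/2=-367/174, d=(M3−M2)/(6·3)=3299/7830, b=Δ2−h2·(2M2+M3)/6=-202/435
seg 3: a=-5, c=M3/2=244/145, d=(M4−M3)/(6·2)=-122/435, b=Δ3−h3·(2M3+M4)/6=-1517/870
t_q=9/2 → seg 1, τ=3/2; S=1+351/290·τ+2213/1740·τ²+-1961/3480·τ³=7007/1856

  seg 0: a=5 b=-1511/580 c=0 d=2213/15660
  seg 1: a=1 b=351/290 c=2213/1740 d=-1961/3480
  seg 2: a=4 b=-202/435 c=-367/174 d=3299/7830
  seg 3: a=-5 b=-1517/870 c=244/145 d=-122/435
S(9/2) = 7007/1856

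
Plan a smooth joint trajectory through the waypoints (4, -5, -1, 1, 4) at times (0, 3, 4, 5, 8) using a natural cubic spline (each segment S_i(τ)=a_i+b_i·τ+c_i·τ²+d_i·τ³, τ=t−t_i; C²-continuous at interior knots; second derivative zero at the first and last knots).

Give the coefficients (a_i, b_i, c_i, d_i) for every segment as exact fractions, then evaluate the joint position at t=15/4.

Δ: Δ0=-3, Δ1=4, Δ2=2, Δ3=1
row 1: diag=8, rhs=42; c'=1/8, d'=21/4
row 2: denom=4−1·1/8=31/8; d'=(-12−1·21/4)/(31/8)=-138/31
row 3: denom=8−1·8/31=240/31; d'=(-6−1·-138/31)/(240/31)=-1/5
back: M3=-1/5
back: M2=-138/31−8/31·-1/5=-22/5
back: M1=21/4−1/8·-22/5=29/5
M: M0=0, M1=29/5, M2=-22/5, M3=-1/5, M4=0
seg 0: a=4, c=M0/2=0, d=(M1−M0)/(6·3)=29/90, b=Δ0−h0·(2M0+M1)/6=-59/10
seg 1: a=-5, c=M1/2=29/10, d=(M2−M1)/(6·1)=-17/10, b=Δ1−h1·(2M1+M2)/6=14/5
seg 2: a=-1, c=M2/2=-11/5, d=(M3−M2)/(6·1)=7/10, b=Δ2−h2·(2M2+M3)/6=7/2
seg 3: a=1, c=M3/2=-1/10, d=(M4−M3)/(6·3)=1/90, b=Δ3−h3·(2M3+M4)/6=6/5
t_q=15/4 → seg 1, τ=3/4; S=-5+14/5·τ+29/10·τ²+-17/10·τ³=-1271/640

  seg 0: a=4 b=-59/10 c=0 d=29/90
  seg 1: a=-5 b=14/5 c=29/10 d=-17/10
  seg 2: a=-1 b=7/2 c=-11/5 d=7/10
  seg 3: a=1 b=6/5 c=-1/10 d=1/90
S(15/4) = -1271/640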